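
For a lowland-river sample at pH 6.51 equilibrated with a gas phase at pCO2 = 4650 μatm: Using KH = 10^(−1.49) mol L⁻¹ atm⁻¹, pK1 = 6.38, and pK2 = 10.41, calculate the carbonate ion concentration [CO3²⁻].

[CO3²⁻] = 0.0256 μmol/L

[CO2*] = KH · pCO2 = 10^(−1.49) × 4650×10^-6 = 1.505×10^-4 mol/L
α₀ = 1/(1 + K1/[H⁺] + K1K2/[H⁺]²) = 1/(1 + 10^+0.13 + 10^-3.77) = 0.4257
DIC = [CO2*]/α₀ = 1.505×10^-4 / 0.4257 = 0.3535 mmol/L
[CO3²⁻] = α₂·DIC; α₂ = 7.229×10^-5, so [CO3²⁻] = 7.229×10^-5 × 0.3535 = 2.56×10^-5 mmol/L = 0.0256 μmol/L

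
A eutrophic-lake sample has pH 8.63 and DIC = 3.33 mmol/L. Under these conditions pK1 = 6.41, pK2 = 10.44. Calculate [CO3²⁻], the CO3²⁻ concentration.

[CO3²⁻] = 0.0505 mmol/L

α₂ = 1 / (1 + [H⁺]/K2 + [H⁺]²/(K1K2)) = 1 / (1 + 10^+1.81 + 10^-0.41)
   = 1 / (1 + 64.565 + 0.38905) = 1/65.954 = 0.01516
[CO3²⁻] = α₂ × DIC = 0.01516 × 3.33 = 0.0505 mmol/L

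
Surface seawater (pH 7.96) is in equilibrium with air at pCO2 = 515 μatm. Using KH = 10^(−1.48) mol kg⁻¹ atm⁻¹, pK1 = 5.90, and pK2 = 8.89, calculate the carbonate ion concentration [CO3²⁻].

[CO3²⁻] = 0.230 mmol/kg

[CO2*] = KH · pCO2 = 10^(−1.48) × 515×10^-6 = 1.705×10^-5 mol/kg
α₀ = 1/(1 + K1/[H⁺] + K1K2/[H⁺]²) = 1/(1 + 10^+2.06 + 10^+1.13) = 0.007734
DIC = [CO2*]/α₀ = 1.705×10^-5 / 0.007734 = 2.205 mmol/kg
[CO3²⁻] = α₂·DIC; α₂ = 0.1043, so [CO3²⁻] = 0.1043 × 2.205 = 0.230 mmol/kg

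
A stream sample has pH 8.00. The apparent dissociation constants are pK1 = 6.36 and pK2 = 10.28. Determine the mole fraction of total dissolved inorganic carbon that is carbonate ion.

α₂ = 1 / (1 + [H⁺]/K2 + [H⁺]²/(K1K2)) = 1 / (1 + 10^+2.28 + 10^+0.64)
   = 1 / (1 + 190.55 + 4.3652) = 1/195.91 = 0.005104

α₂ = 0.00510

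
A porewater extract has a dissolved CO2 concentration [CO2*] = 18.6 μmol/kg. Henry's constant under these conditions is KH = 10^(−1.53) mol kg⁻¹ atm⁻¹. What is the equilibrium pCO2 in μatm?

pCO2 = 630 μatm

KH = 10^(−1.53) = 2.951×10^-2 mol kg⁻¹ atm⁻¹
pCO2 = [CO2*]/KH = 18.6×10^-6 / 2.951×10^-2 = 6.30×10^-4 atm = 630 μatm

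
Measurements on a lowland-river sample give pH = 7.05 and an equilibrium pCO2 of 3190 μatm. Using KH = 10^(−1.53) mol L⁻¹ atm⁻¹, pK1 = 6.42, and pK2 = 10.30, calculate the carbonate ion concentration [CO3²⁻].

[CO3²⁻] = 0.226 μmol/L

[CO2*] = KH · pCO2 = 10^(−1.53) × 3190×10^-6 = 9.414×10^-5 mol/L
α₀ = 1/(1 + K1/[H⁺] + K1K2/[H⁺]²) = 1/(1 + 10^+0.63 + 10^-2.62) = 0.1898
DIC = [CO2*]/α₀ = 9.414×10^-5 / 0.1898 = 0.4960 mmol/L
[CO3²⁻] = α₂·DIC; α₂ = 0.0004553, so [CO3²⁻] = 0.0004553 × 0.4960 = 0.000226 mmol/L = 0.226 μmol/L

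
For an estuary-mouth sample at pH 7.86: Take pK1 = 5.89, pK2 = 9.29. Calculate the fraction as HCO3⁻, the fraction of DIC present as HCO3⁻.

α₁ = 0.954

α₁ = 1 / (1 + [H⁺]/K1 + K2/[H⁺]) = 1 / (1 + 10^-1.97 + 10^-1.43)
   = 1 / (1 + 0.010715 + 0.037154) = 1/1.0479 = 0.9543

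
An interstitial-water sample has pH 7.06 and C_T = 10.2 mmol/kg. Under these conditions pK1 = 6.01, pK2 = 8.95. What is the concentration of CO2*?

α₀ = 1 / (1 + K1/[H⁺] + K1K2/[H⁺]²) = 1 / (1 + 10^+1.05 + 10^-0.84)
   = 1 / (1 + 11.220 + 0.14454) = 1/12.365 = 0.08088
[CO2*] = α₀ × DIC = 0.08088 × 10.2 = 0.825 mmol/kg

[CO2*] = 0.825 mmol/kg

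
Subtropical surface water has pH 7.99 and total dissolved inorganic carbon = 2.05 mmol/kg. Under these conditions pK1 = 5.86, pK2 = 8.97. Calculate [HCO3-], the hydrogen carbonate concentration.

[HCO3⁻] = 1.84 mmol/kg

α₁ = 1 / (1 + [H⁺]/K1 + K2/[H⁺]) = 1 / (1 + 10^-2.13 + 10^-0.98)
   = 1 / (1 + 0.0074131 + 0.10471) = 1/1.1121 = 0.8992
[HCO3⁻] = α₁ × DIC = 0.8992 × 2.05 = 1.84 mmol/kg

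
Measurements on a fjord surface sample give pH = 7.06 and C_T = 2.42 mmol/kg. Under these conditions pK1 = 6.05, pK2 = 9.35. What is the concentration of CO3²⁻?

[CO3²⁻] = 11.3 μmol/kg

α₂ = 1 / (1 + [H⁺]/K2 + [H⁺]²/(K1K2)) = 1 / (1 + 10^+2.29 + 10^+1.28)
   = 1 / (1 + 194.98 + 19.055) = 1/215.04 = 0.004650
[CO3²⁻] = α₂ × DIC = 0.004650 × 2.42 = 0.0113 mmol/kg = 11.3 μmol/kg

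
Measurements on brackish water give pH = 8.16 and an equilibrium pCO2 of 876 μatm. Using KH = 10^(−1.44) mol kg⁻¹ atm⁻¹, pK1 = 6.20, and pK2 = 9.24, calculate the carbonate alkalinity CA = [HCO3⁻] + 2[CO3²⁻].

[CO2*] = KH · pCO2 = 10^(−1.44) × 876×10^-6 = 3.181×10^-5 mol/kg
α₀ = 1/(1 + K1/[H⁺] + K1K2/[H⁺]²) = 1/(1 + 10^+1.96 + 10^+0.88) = 0.01002
DIC = [CO2*]/α₀ = 3.181×10^-5 / 0.01002 = 3.174 mmol/kg
CA = (α₁ + 2α₂)·DIC = (0.9140 + 2×0.07602) × 3.174 = 3.38 mmol/kg

CA = 3.38 mmol/kg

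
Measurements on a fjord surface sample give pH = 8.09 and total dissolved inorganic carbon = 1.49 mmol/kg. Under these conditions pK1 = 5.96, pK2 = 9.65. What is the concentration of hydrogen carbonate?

α₁ = 1 / (1 + [H⁺]/K1 + K2/[H⁺]) = 1 / (1 + 10^-2.13 + 10^-1.56)
   = 1 / (1 + 0.0074131 + 0.027542) = 1/1.0350 = 0.9662
[HCO3⁻] = α₁ × DIC = 0.9662 × 1.49 = 1.44 mmol/kg

[HCO3⁻] = 1.44 mmol/kg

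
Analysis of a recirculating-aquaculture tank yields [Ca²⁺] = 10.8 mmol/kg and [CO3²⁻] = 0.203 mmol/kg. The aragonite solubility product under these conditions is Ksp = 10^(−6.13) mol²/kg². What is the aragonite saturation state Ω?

Ω = 2.96

Ksp = 10^(−6.13) = 7.413×10^-7
Ω = [Ca²⁺][CO3²⁻]/Ksp = (10.8×10^-3)(0.203×10^-3) / 7.413×10^-7 = 2.96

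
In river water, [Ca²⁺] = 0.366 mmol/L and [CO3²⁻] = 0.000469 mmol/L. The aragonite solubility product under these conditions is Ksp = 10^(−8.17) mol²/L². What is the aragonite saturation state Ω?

Ω = 0.0254

Ksp = 10^(−8.17) = 6.761×10^-9
Ω = [Ca²⁺][CO3²⁻]/Ksp = (0.366×10^-3)(0.000469×10^-3) / 6.761×10^-9 = 0.0254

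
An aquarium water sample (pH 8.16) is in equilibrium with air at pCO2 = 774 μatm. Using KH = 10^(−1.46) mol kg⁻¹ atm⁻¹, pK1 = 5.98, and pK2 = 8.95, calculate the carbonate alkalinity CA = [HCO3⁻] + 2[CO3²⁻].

CA = 5.38 mmol/kg

[CO2*] = KH · pCO2 = 10^(−1.46) × 774×10^-6 = 2.684×10^-5 mol/kg
α₀ = 1/(1 + K1/[H⁺] + K1K2/[H⁺]²) = 1/(1 + 10^+2.18 + 10^+1.39) = 0.005653
DIC = [CO2*]/α₀ = 2.684×10^-5 / 0.005653 = 4.748 mmol/kg
CA = (α₁ + 2α₂)·DIC = (0.8556 + 2×0.1388) × 4.748 = 5.38 mmol/kg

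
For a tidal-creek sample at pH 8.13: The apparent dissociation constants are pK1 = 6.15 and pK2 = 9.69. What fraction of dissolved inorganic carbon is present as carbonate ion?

α₂ = 1 / (1 + [H⁺]/K2 + [H⁺]²/(K1K2)) = 1 / (1 + 10^+1.56 + 10^-0.42)
   = 1 / (1 + 36.308 + 0.38019) = 1/37.688 = 0.02653

α₂ = 0.0265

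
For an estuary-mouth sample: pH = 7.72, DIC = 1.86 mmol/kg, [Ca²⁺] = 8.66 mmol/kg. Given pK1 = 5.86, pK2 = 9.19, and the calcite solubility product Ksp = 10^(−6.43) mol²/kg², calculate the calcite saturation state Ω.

Ω = 1.40

α₂ = 1 / (1 + [H⁺]/K2 + [H⁺]²/(K1K2)) = 1 / (1 + 10^+1.47 + 10^-0.39)
   = 1 / (1 + 29.512 + 0.40738) = 1/30.919 = 0.03234
[CO3²⁻] = α₂ × DIC = 0.03234 × 1.86 = 0.06016 mmol/kg
Ksp = 10^(−6.43) = 3.715×10^-7
Ω = [Ca²⁺][CO3²⁻]/Ksp = (8.66×10^-3)(6.016×10^-5) / 3.715×10^-7 = 1.40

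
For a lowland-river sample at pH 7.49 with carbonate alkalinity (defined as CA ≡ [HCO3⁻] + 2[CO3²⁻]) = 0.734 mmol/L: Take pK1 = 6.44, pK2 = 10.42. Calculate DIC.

DIC = 0.798 mmol/L

CA = [HCO3⁻] + 2[CO3²⁻] = (α₁ + 2α₂)·DIC
At pH 7.49: [H⁺]/K1 = 10^-1.05 = 0.089125, K2/[H⁺] = 10^-2.93 = 0.0011749
α₁ = 1/(1 + 0.089125 + 0.0011749) = 1/1.0903 = 0.9172; α₂ = α₁·K2/[H⁺] = 0.001078
α₁ + 2α₂ = 0.9193
DIC = CA / (α₁ + 2α₂) = 0.734 / 0.9193 = 0.798 mmol/L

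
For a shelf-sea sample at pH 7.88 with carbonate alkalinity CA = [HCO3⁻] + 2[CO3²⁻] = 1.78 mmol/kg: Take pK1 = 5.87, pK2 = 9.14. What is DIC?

CA = [HCO3⁻] + 2[CO3²⁻] = (α₁ + 2α₂)·DIC
At pH 7.88: [H⁺]/K1 = 10^-2.01 = 0.0097724, K2/[H⁺] = 10^-1.26 = 0.054954
α₁ = 1/(1 + 0.0097724 + 0.054954) = 1/1.0647 = 0.9392; α₂ = α₁·K2/[H⁺] = 0.05161
α₁ + 2α₂ = 1.0424
DIC = CA / (α₁ + 2α₂) = 1.78 / 1.0424 = 1.71 mmol/kg

DIC = 1.71 mmol/kg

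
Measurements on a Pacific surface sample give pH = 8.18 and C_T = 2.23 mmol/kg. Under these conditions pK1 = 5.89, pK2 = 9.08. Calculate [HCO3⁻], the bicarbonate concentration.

α₁ = 1 / (1 + [H⁺]/K1 + K2/[H⁺]) = 1 / (1 + 10^-2.29 + 10^-0.90)
   = 1 / (1 + 0.0051286 + 0.12589) = 1/1.1310 = 0.8842
[HCO3⁻] = α₁ × DIC = 0.8842 × 2.23 = 1.97 mmol/kg

[HCO3⁻] = 1.97 mmol/kg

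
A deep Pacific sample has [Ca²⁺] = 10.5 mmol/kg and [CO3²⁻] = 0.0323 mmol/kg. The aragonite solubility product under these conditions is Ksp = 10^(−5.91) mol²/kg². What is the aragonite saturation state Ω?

Ksp = 10^(−5.91) = 1.230×10^-6
Ω = [Ca²⁺][CO3²⁻]/Ksp = (10.5×10^-3)(0.0323×10^-3) / 1.230×10^-6 = 0.276

Ω = 0.276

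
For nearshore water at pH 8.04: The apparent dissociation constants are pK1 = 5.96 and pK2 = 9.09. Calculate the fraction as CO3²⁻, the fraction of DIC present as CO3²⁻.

α₂ = 0.0812

α₂ = 1 / (1 + [H⁺]/K2 + [H⁺]²/(K1K2)) = 1 / (1 + 10^+1.05 + 10^-1.03)
   = 1 / (1 + 11.220 + 0.093325) = 1/12.314 = 0.08121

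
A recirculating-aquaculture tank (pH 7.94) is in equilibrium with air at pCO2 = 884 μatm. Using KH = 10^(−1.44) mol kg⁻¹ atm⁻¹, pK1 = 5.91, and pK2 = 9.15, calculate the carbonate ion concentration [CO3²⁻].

[CO3²⁻] = 0.212 mmol/kg

[CO2*] = KH · pCO2 = 10^(−1.44) × 884×10^-6 = 3.210×10^-5 mol/kg
α₀ = 1/(1 + K1/[H⁺] + K1K2/[H⁺]²) = 1/(1 + 10^+2.03 + 10^+0.82) = 0.008714
DIC = [CO2*]/α₀ = 3.210×10^-5 / 0.008714 = 3.683 mmol/kg
[CO3²⁻] = α₂·DIC; α₂ = 0.05757, so [CO3²⁻] = 0.05757 × 3.683 = 0.212 mmol/kg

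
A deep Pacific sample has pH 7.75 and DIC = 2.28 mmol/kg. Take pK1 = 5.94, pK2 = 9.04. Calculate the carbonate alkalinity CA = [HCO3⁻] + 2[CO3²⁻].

CA = [HCO3⁻] + 2[CO3²⁻] = (α₁ + 2α₂)·DIC
At pH 7.75: [H⁺]/K1 = 10^-1.81 = 0.015488, K2/[H⁺] = 10^-1.29 = 0.051286
α₁ = 1/(1 + 0.015488 + 0.051286) = 1/1.0668 = 0.9374; α₂ = α₁·K2/[H⁺] = 0.04808
α₁ + 2α₂ = 1.0336
CA = 1.0336 × 2.28 = 2.36 mmol/kg

CA = 2.36 mmol/kg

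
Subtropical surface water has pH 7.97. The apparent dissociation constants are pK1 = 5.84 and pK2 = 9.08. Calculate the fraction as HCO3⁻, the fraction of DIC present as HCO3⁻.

α₁ = 1 / (1 + [H⁺]/K1 + K2/[H⁺]) = 1 / (1 + 10^-2.13 + 10^-1.11)
   = 1 / (1 + 0.0074131 + 0.077625) = 1/1.0850 = 0.9216

α₁ = 0.922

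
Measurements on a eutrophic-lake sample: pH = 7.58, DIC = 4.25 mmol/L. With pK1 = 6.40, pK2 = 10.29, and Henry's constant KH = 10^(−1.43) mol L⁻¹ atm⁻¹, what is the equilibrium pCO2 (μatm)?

α₀ = 1 / (1 + K1/[H⁺] + K1K2/[H⁺]²) = 1 / (1 + 10^+1.18 + 10^-1.53)
   = 1 / (1 + 15.136 + 0.029512) = 1/16.165 = 0.06186
[CO2*] = α₀ × DIC = 0.06186 × 4.25 = 0.2629 mmol/L
pCO2 = [CO2*]/KH = 2.629×10^-4 / 3.715×10^-2 = 7080 μatm

pCO2 = 7080 μatm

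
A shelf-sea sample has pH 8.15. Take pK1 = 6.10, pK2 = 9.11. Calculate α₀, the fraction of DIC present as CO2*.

α₀ = 1 / (1 + K1/[H⁺] + K1K2/[H⁺]²) = 1 / (1 + 10^+2.05 + 10^+1.09)
   = 1 / (1 + 112.20 + 12.303) = 1/125.50 = 0.007968

α₀ = 0.00797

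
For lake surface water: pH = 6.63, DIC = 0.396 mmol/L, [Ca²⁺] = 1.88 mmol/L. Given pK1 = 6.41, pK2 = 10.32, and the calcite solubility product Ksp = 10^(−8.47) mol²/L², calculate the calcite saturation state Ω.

α₂ = 1 / (1 + [H⁺]/K2 + [H⁺]²/(K1K2)) = 1 / (1 + 10^+3.69 + 10^+3.47)
   = 1 / (1 + 4897.8 + 2951.2) = 1/7850.0 = 0.0001274
[CO3²⁻] = α₂ × DIC = 0.0001274 × 0.396 = 5.045×10^-5 mmol/L = 0.05045 μmol/L
Ksp = 10^(−8.47) = 3.388×10^-9
Ω = [Ca²⁺][CO3²⁻]/Ksp = (1.88×10^-3)(5.045×10^-8) / 3.388×10^-9 = 0.0280

Ω = 0.0280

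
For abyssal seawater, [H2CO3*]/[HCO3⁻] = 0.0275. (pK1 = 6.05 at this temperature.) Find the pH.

From K1 = [H⁺][HCO3⁻]/[H2CO3*]:  pH = pK1 − log₁₀([H2CO3*]/[HCO3⁻])
log₁₀(0.0275) = -1.561
pH = 6.05 − (-1.561) = 7.61

pH = 7.61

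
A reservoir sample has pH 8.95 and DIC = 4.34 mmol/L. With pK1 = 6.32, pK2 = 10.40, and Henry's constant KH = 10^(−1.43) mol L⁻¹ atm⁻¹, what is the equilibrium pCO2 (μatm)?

α₀ = 1 / (1 + K1/[H⁺] + K1K2/[H⁺]²) = 1 / (1 + 10^+2.63 + 10^+1.18)
   = 1 / (1 + 426.58 + 15.136) = 1/442.72 = 0.002259
[CO2*] = α₀ × DIC = 0.002259 × 4.34 = 0.009803 mmol/L = 9.803 μmol/L
pCO2 = [CO2*]/KH = 9.803×10^-6 / 3.715×10^-2 = 264 μatm

pCO2 = 264 μatm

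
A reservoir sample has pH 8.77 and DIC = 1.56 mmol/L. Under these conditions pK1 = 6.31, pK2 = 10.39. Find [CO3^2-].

[CO3²⁻] = 0.0364 mmol/L

α₂ = 1 / (1 + [H⁺]/K2 + [H⁺]²/(K1K2)) = 1 / (1 + 10^+1.62 + 10^-0.84)
   = 1 / (1 + 41.687 + 0.14454) = 1/42.831 = 0.02335
[CO3²⁻] = α₂ × DIC = 0.02335 × 1.56 = 0.0364 mmol/L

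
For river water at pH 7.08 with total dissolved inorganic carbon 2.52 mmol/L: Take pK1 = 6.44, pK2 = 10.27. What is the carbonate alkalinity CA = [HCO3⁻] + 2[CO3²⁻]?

CA = 2.05 mmol/L

CA = [HCO3⁻] + 2[CO3²⁻] = (α₁ + 2α₂)·DIC
At pH 7.08: [H⁺]/K1 = 10^-0.64 = 0.22909, K2/[H⁺] = 10^-3.19 = 0.00064565
α₁ = 1/(1 + 0.22909 + 0.00064565) = 1/1.2297 = 0.8132; α₂ = α₁·K2/[H⁺] = 0.0005250
α₁ + 2α₂ = 0.8142
CA = 0.8142 × 2.52 = 2.05 mmol/L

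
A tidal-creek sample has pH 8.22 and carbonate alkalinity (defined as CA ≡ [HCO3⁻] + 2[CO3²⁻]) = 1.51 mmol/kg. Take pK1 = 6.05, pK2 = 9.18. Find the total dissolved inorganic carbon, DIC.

CA = [HCO3⁻] + 2[CO3²⁻] = (α₁ + 2α₂)·DIC
At pH 8.22: [H⁺]/K1 = 10^-2.17 = 0.0067608, K2/[H⁺] = 10^-0.96 = 0.10965
α₁ = 1/(1 + 0.0067608 + 0.10965) = 1/1.1164 = 0.8957; α₂ = α₁·K2/[H⁺] = 0.09821
α₁ + 2α₂ = 1.0922
DIC = CA / (α₁ + 2α₂) = 1.51 / 1.0922 = 1.38 mmol/kg

DIC = 1.38 mmol/kg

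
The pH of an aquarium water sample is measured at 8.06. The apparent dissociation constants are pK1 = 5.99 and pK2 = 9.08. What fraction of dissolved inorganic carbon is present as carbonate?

α₂ = 0.0865

α₂ = 1 / (1 + [H⁺]/K2 + [H⁺]²/(K1K2)) = 1 / (1 + 10^+1.02 + 10^-1.05)
   = 1 / (1 + 10.471 + 0.089125) = 1/11.560 = 0.08650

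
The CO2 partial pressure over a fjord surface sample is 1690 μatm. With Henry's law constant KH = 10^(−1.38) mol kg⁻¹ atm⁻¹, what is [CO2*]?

KH = 10^(−1.38) = 4.169×10^-2 mol kg⁻¹ atm⁻¹
[CO2*] = KH · pCO2 = 4.169×10^-2 × 1690×10^-6 atm = 7.05×10^-5 mol/kg

[CO2*] = 70.5 μmol/kg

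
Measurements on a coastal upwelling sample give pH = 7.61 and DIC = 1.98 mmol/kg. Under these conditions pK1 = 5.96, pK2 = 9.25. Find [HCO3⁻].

[HCO3⁻] = 1.89 mmol/kg

α₁ = 1 / (1 + [H⁺]/K1 + K2/[H⁺]) = 1 / (1 + 10^-1.65 + 10^-1.64)
   = 1 / (1 + 0.022387 + 0.022909) = 1/1.0453 = 0.9567
[HCO3⁻] = α₁ × DIC = 0.9567 × 1.98 = 1.89 mmol/kg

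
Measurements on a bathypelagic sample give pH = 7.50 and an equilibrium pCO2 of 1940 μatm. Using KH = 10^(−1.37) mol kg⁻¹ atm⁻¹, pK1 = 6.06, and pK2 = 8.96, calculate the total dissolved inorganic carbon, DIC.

DIC = 2.44 mmol/kg

[CO2*] = KH · pCO2 = 10^(−1.37) × 1940×10^-6 = 8.276×10^-5 mol/kg
α₀ = 1/(1 + K1/[H⁺] + K1K2/[H⁺]²) = 1/(1 + 10^+1.44 + 10^-0.02) = 0.03390
DIC = [CO2*]/α₀ = 8.276×10^-5 / 0.03390 = 2.44 mmol/kg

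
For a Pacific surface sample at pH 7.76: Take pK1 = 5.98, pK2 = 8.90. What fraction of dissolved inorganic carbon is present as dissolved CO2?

α₀ = 0.0152

α₀ = 1 / (1 + K1/[H⁺] + K1K2/[H⁺]²) = 1 / (1 + 10^+1.78 + 10^+0.64)
   = 1 / (1 + 60.256 + 4.3652) = 1/65.621 = 0.01524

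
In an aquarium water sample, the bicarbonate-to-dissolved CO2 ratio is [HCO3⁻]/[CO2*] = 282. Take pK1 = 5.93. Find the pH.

pH = 8.38

From K1 = [H⁺][HCO3⁻]/[CO2*]:  pH = pK1 + log₁₀([HCO3⁻]/[CO2*])
log₁₀(282) = +2.450
pH = 5.93 + (+2.450) = 8.38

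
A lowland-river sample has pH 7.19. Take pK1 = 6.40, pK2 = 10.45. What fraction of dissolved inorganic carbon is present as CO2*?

α₀ = 1 / (1 + K1/[H⁺] + K1K2/[H⁺]²) = 1 / (1 + 10^+0.79 + 10^-2.47)
   = 1 / (1 + 6.1660 + 0.0033884) = 1/7.1693 = 0.1395

α₀ = 0.139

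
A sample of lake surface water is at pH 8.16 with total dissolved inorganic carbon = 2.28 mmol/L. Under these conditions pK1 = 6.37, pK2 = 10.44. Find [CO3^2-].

[CO3²⁻] = 11.7 μmol/L

α₂ = 1 / (1 + [H⁺]/K2 + [H⁺]²/(K1K2)) = 1 / (1 + 10^+2.28 + 10^+0.49)
   = 1 / (1 + 190.55 + 3.0903) = 1/194.64 = 0.005138
[CO3²⁻] = α₂ × DIC = 0.005138 × 2.28 = 0.0117 mmol/L = 11.7 μmol/L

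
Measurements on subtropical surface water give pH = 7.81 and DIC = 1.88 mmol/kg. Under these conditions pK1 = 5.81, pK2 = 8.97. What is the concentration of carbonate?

[CO3²⁻] = 0.121 mmol/kg

α₂ = 1 / (1 + [H⁺]/K2 + [H⁺]²/(K1K2)) = 1 / (1 + 10^+1.16 + 10^-0.84)
   = 1 / (1 + 14.454 + 0.14454) = 1/15.599 = 0.06411
[CO3²⁻] = α₂ × DIC = 0.06411 × 1.88 = 0.121 mmol/kg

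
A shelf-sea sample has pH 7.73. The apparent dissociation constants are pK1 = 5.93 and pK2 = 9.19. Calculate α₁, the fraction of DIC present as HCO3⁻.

α₁ = 1 / (1 + [H⁺]/K1 + K2/[H⁺]) = 1 / (1 + 10^-1.80 + 10^-1.46)
   = 1 / (1 + 0.015849 + 0.034674) = 1/1.0505 = 0.9519

α₁ = 0.952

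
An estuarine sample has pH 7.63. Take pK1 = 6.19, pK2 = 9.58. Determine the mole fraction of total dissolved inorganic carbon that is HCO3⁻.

α₁ = 1 / (1 + [H⁺]/K1 + K2/[H⁺]) = 1 / (1 + 10^-1.44 + 10^-1.95)
   = 1 / (1 + 0.036308 + 0.011220) = 1/1.0475 = 0.9546

α₁ = 0.955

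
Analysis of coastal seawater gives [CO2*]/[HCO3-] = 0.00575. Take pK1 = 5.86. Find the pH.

From K1 = [H⁺][HCO3-]/[CO2*]:  pH = pK1 − log₁₀([CO2*]/[HCO3-])
log₁₀(0.00575) = -2.240
pH = 5.86 − (-2.240) = 8.10

pH = 8.10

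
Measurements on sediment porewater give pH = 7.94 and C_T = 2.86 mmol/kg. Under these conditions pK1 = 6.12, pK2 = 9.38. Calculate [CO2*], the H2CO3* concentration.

[CO2*] = 0.0412 mmol/kg

α₀ = 1 / (1 + K1/[H⁺] + K1K2/[H⁺]²) = 1 / (1 + 10^+1.82 + 10^+0.38)
   = 1 / (1 + 66.069 + 2.3988) = 1/69.468 = 0.01440
[CO2*] = α₀ × DIC = 0.01440 × 2.86 = 0.0412 mmol/kg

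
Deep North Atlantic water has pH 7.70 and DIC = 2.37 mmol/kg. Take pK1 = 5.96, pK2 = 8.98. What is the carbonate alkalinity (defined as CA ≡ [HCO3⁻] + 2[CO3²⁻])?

CA = [HCO3⁻] + 2[CO3²⁻] = (α₁ + 2α₂)·DIC
At pH 7.70: [H⁺]/K1 = 10^-1.74 = 0.018197, K2/[H⁺] = 10^-1.28 = 0.052481
α₁ = 1/(1 + 0.018197 + 0.052481) = 1/1.0707 = 0.9340; α₂ = α₁·K2/[H⁺] = 0.04902
α₁ + 2α₂ = 1.0320
CA = 1.0320 × 2.37 = 2.45 mmol/kg

CA = 2.45 mmol/kg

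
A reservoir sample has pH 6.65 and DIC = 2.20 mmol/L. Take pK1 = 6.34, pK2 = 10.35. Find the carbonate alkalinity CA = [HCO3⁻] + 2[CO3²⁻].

CA = 1.48 mmol/L

CA = [HCO3⁻] + 2[CO3²⁻] = (α₁ + 2α₂)·DIC
At pH 6.65: [H⁺]/K1 = 10^-0.31 = 0.48978, K2/[H⁺] = 10^-3.70 = 0.00019953
α₁ = 1/(1 + 0.48978 + 0.00019953) = 1/1.4900 = 0.6712; α₂ = α₁·K2/[H⁺] = 0.0001339
α₁ + 2α₂ = 0.6714
CA = 0.6714 × 2.20 = 1.48 mmol/L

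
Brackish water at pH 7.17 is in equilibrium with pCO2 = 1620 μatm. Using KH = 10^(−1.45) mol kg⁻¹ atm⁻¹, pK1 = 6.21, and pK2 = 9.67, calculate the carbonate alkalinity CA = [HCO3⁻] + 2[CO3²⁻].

[CO2*] = KH · pCO2 = 10^(−1.45) × 1620×10^-6 = 5.748×10^-5 mol/kg
α₀ = 1/(1 + K1/[H⁺] + K1K2/[H⁺]²) = 1/(1 + 10^+0.96 + 10^-1.54) = 0.09853
DIC = [CO2*]/α₀ = 5.748×10^-5 / 0.09853 = 0.5834 mmol/kg
CA = (α₁ + 2α₂)·DIC = (0.8986 + 2×0.002842) × 0.5834 = 0.528 mmol/kg

CA = 0.528 mmol/kg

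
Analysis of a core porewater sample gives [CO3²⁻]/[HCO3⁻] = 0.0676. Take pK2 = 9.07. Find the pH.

pH = 7.90

From K2 = [H⁺][CO3²⁻]/[HCO3⁻]:  pH = pK2 + log₁₀([CO3²⁻]/[HCO3⁻])
log₁₀(0.0676) = -1.170
pH = 9.07 + (-1.170) = 7.90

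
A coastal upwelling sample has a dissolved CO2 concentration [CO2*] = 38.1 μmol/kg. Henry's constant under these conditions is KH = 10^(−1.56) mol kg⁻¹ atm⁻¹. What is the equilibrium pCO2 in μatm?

pCO2 = 1380 μatm

KH = 10^(−1.56) = 2.754×10^-2 mol kg⁻¹ atm⁻¹
pCO2 = [CO2*]/KH = 38.1×10^-6 / 2.754×10^-2 = 1.38×10^-3 atm = 1380 μatm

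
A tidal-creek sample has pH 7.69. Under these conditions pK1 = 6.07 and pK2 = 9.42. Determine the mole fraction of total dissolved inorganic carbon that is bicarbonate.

α₁ = 1 / (1 + [H⁺]/K1 + K2/[H⁺]) = 1 / (1 + 10^-1.62 + 10^-1.73)
   = 1 / (1 + 0.023988 + 0.018621) = 1/1.0426 = 0.9591

α₁ = 0.959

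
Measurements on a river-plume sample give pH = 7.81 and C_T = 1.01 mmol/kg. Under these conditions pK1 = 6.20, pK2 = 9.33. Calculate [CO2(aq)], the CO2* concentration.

[CO2*] = 0.0235 mmol/kg

α₀ = 1 / (1 + K1/[H⁺] + K1K2/[H⁺]²) = 1 / (1 + 10^+1.61 + 10^+0.09)
   = 1 / (1 + 40.738 + 1.2303) = 1/42.968 = 0.02327
[CO2*] = α₀ × DIC = 0.02327 × 1.01 = 0.0235 mmol/kg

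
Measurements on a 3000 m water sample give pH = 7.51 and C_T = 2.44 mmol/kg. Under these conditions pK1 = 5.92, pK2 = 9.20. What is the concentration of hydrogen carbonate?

α₁ = 1 / (1 + [H⁺]/K1 + K2/[H⁺]) = 1 / (1 + 10^-1.59 + 10^-1.69)
   = 1 / (1 + 0.025704 + 0.020417) = 1/1.0461 = 0.9559
[HCO3⁻] = α₁ × DIC = 0.9559 × 2.44 = 2.33 mmol/kg

[HCO3⁻] = 2.33 mmol/kg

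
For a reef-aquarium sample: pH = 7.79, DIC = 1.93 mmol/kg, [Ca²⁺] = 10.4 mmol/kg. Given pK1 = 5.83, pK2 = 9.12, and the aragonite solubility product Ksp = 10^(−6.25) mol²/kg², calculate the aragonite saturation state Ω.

α₂ = 1 / (1 + [H⁺]/K2 + [H⁺]²/(K1K2)) = 1 / (1 + 10^+1.33 + 10^-0.63)
   = 1 / (1 + 21.380 + 0.23442) = 1/22.614 = 0.04422
[CO3²⁻] = α₂ × DIC = 0.04422 × 1.93 = 0.08535 mmol/kg
Ksp = 10^(−6.25) = 5.623×10^-7
Ω = [Ca²⁺][CO3²⁻]/Ksp = (10.4×10^-3)(8.535×10^-5) / 5.623×10^-7 = 1.58

Ω = 1.58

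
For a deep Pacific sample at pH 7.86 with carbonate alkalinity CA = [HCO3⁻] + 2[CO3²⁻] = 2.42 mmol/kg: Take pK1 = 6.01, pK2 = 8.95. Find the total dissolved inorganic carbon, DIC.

CA = [HCO3⁻] + 2[CO3²⁻] = (α₁ + 2α₂)·DIC
At pH 7.86: [H⁺]/K1 = 10^-1.85 = 0.014125, K2/[H⁺] = 10^-1.09 = 0.081283
α₁ = 1/(1 + 0.014125 + 0.081283) = 1/1.0954 = 0.9129; α₂ = α₁·K2/[H⁺] = 0.07420
α₁ + 2α₂ = 1.0613
DIC = CA / (α₁ + 2α₂) = 2.42 / 1.0613 = 2.28 mmol/kg

DIC = 2.28 mmol/kg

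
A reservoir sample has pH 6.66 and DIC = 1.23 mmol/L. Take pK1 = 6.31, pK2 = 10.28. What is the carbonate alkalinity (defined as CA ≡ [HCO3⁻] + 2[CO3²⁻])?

CA = [HCO3⁻] + 2[CO3²⁻] = (α₁ + 2α₂)·DIC
At pH 6.66: [H⁺]/K1 = 10^-0.35 = 0.44668, K2/[H⁺] = 10^-3.62 = 0.00023988
α₁ = 1/(1 + 0.44668 + 0.00023988) = 1/1.4469 = 0.6911; α₂ = α₁·K2/[H⁺] = 0.0001658
α₁ + 2α₂ = 0.6915
CA = 0.6915 × 1.23 = 0.850 mmol/L

CA = 0.850 mmol/L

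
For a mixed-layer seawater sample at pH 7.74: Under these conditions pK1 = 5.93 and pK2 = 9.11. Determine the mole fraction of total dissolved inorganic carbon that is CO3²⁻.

α₂ = 0.0403

α₂ = 1 / (1 + [H⁺]/K2 + [H⁺]²/(K1K2)) = 1 / (1 + 10^+1.37 + 10^-0.44)
   = 1 / (1 + 23.442 + 0.36308) = 1/24.805 = 0.04031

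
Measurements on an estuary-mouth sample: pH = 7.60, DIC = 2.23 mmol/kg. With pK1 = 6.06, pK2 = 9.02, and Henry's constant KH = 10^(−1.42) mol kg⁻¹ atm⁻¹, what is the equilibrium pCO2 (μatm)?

α₀ = 1 / (1 + K1/[H⁺] + K1K2/[H⁺]²) = 1 / (1 + 10^+1.54 + 10^+0.12)
   = 1 / (1 + 34.674 + 1.3183) = 1/36.992 = 0.02703
[CO2*] = α₀ × DIC = 0.02703 × 2.23 = 0.06028 mmol/kg
pCO2 = [CO2*]/KH = 6.028×10^-5 / 3.802×10^-2 = 1590 μatm

pCO2 = 1590 μatm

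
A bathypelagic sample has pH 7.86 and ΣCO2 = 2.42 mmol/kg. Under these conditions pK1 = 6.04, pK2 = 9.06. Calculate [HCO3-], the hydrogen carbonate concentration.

α₁ = 1 / (1 + [H⁺]/K1 + K2/[H⁺]) = 1 / (1 + 10^-1.82 + 10^-1.20)
   = 1 / (1 + 0.015136 + 0.063096) = 1/1.0782 = 0.9274
[HCO3⁻] = α₁ × DIC = 0.9274 × 2.42 = 2.24 mmol/kg

[HCO3⁻] = 2.24 mmol/kg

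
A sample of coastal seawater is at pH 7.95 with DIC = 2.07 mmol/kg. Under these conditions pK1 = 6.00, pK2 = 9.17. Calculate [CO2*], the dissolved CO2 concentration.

α₀ = 1 / (1 + K1/[H⁺] + K1K2/[H⁺]²) = 1 / (1 + 10^+1.95 + 10^+0.73)
   = 1 / (1 + 89.125 + 5.3703) = 1/95.495 = 0.01047
[CO2*] = α₀ × DIC = 0.01047 × 2.07 = 0.0217 mmol/kg

[CO2*] = 0.0217 mmol/kg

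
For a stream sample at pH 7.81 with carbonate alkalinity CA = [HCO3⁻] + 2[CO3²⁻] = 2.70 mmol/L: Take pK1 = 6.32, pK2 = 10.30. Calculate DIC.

CA = [HCO3⁻] + 2[CO3²⁻] = (α₁ + 2α₂)·DIC
At pH 7.81: [H⁺]/K1 = 10^-1.49 = 0.032359, K2/[H⁺] = 10^-2.49 = 0.0032359
α₁ = 1/(1 + 0.032359 + 0.0032359) = 1/1.0356 = 0.9656; α₂ = α₁·K2/[H⁺] = 0.003125
α₁ + 2α₂ = 0.9719
DIC = CA / (α₁ + 2α₂) = 2.70 / 0.9719 = 2.78 mmol/L

DIC = 2.78 mmol/L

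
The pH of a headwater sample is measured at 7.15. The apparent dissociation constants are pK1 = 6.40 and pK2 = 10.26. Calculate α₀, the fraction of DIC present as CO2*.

α₀ = 0.151

α₀ = 1 / (1 + K1/[H⁺] + K1K2/[H⁺]²) = 1 / (1 + 10^+0.75 + 10^-2.36)
   = 1 / (1 + 5.6234 + 0.0043652) = 1/6.6278 = 0.1509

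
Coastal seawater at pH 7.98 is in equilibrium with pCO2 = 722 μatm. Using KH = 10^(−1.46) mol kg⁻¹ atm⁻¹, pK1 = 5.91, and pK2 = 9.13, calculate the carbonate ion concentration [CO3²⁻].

[CO3²⁻] = 0.208 mmol/kg

[CO2*] = KH · pCO2 = 10^(−1.46) × 722×10^-6 = 2.503×10^-5 mol/kg
α₀ = 1/(1 + K1/[H⁺] + K1K2/[H⁺]²) = 1/(1 + 10^+2.07 + 10^+0.92) = 0.007886
DIC = [CO2*]/α₀ = 2.503×10^-5 / 0.007886 = 3.175 mmol/kg
[CO3²⁻] = α₂·DIC; α₂ = 0.06559, so [CO3²⁻] = 0.06559 × 3.175 = 0.208 mmol/kg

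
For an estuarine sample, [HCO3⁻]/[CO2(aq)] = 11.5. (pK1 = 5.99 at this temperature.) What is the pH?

From K1 = [H⁺][HCO3⁻]/[CO2(aq)]:  pH = pK1 + log₁₀([HCO3⁻]/[CO2(aq)])
log₁₀(11.5) = +1.061
pH = 5.99 + (+1.061) = 7.05

pH = 7.05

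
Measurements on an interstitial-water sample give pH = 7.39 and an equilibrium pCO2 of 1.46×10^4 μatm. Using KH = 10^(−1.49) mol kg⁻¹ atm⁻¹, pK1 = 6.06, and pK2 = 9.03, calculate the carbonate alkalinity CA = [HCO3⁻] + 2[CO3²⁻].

CA = 10.6 mmol/kg

[CO2*] = KH · pCO2 = 10^(−1.49) × 1.46×10^4×10^-6 = 4.724×10^-4 mol/kg
α₀ = 1/(1 + K1/[H⁺] + K1K2/[H⁺]²) = 1/(1 + 10^+1.33 + 10^-0.31) = 0.04373
DIC = [CO2*]/α₀ = 4.724×10^-4 / 0.04373 = 10.80 mmol/kg
CA = (α₁ + 2α₂)·DIC = (0.9349 + 2×0.02142) × 10.80 = 10.6 mmol/kg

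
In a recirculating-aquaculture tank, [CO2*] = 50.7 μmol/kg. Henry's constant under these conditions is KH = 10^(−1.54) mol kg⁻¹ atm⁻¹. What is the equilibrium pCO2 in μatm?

pCO2 = 1760 μatm

KH = 10^(−1.54) = 2.884×10^-2 mol kg⁻¹ atm⁻¹
pCO2 = [CO2*]/KH = 50.7×10^-6 / 2.884×10^-2 = 1.76×10^-3 atm = 1760 μatm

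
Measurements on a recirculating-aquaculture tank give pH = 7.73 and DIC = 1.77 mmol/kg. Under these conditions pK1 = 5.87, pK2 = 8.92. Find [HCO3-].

α₁ = 1 / (1 + [H⁺]/K1 + K2/[H⁺]) = 1 / (1 + 10^-1.86 + 10^-1.19)
   = 1 / (1 + 0.013804 + 0.064565) = 1/1.0784 = 0.9273
[HCO3⁻] = α₁ × DIC = 0.9273 × 1.77 = 1.64 mmol/kg

[HCO3⁻] = 1.64 mmol/kg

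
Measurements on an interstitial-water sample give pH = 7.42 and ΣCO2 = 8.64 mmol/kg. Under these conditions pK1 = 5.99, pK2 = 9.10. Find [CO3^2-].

α₂ = 1 / (1 + [H⁺]/K2 + [H⁺]²/(K1K2)) = 1 / (1 + 10^+1.68 + 10^+0.25)
   = 1 / (1 + 47.863 + 1.7783) = 1/50.641 = 0.01975
[CO3²⁻] = α₂ × DIC = 0.01975 × 8.64 = 0.171 mmol/kg

[CO3²⁻] = 0.171 mmol/kg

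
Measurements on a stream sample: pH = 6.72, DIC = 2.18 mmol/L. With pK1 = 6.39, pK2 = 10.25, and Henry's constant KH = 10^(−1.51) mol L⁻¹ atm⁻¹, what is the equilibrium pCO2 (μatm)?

pCO2 = 2.25×10^4 μatm

α₀ = 1 / (1 + K1/[H⁺] + K1K2/[H⁺]²) = 1 / (1 + 10^+0.33 + 10^-3.20)
   = 1 / (1 + 2.1380 + 0.00063096) = 1/3.1386 = 0.3186
[CO2*] = α₀ × DIC = 0.3186 × 2.18 = 0.6946 mmol/L
pCO2 = [CO2*]/KH = 6.946×10^-4 / 3.090×10^-2 = 2.25×10^4 μatm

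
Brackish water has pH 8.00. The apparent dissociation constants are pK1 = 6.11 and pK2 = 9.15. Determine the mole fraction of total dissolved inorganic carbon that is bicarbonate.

α₁ = 0.923

α₁ = 1 / (1 + [H⁺]/K1 + K2/[H⁺]) = 1 / (1 + 10^-1.89 + 10^-1.15)
   = 1 / (1 + 0.012882 + 0.070795) = 1/1.0837 = 0.9228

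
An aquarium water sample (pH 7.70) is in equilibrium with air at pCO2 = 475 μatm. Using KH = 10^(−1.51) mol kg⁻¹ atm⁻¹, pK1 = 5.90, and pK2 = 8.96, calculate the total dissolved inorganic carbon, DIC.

DIC = 0.992 mmol/kg

[CO2*] = KH · pCO2 = 10^(−1.51) × 475×10^-6 = 1.468×10^-5 mol/kg
α₀ = 1/(1 + K1/[H⁺] + K1K2/[H⁺]²) = 1/(1 + 10^+1.80 + 10^+0.54) = 0.01480
DIC = [CO2*]/α₀ = 1.468×10^-5 / 0.01480 = 0.992 mmol/kg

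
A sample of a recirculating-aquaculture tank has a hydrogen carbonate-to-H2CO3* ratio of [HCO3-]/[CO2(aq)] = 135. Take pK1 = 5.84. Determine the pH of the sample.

pH = 7.97

From K1 = [H⁺][HCO3-]/[CO2(aq)]:  pH = pK1 + log₁₀([HCO3-]/[CO2(aq)])
log₁₀(135) = +2.130
pH = 5.84 + (+2.130) = 7.97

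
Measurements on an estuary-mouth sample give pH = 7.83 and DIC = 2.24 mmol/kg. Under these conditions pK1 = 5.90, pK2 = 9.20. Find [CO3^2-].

α₂ = 1 / (1 + [H⁺]/K2 + [H⁺]²/(K1K2)) = 1 / (1 + 10^+1.37 + 10^-0.56)
   = 1 / (1 + 23.442 + 0.27542) = 1/24.718 = 0.04046
[CO3²⁻] = α₂ × DIC = 0.04046 × 2.24 = 0.0906 mmol/kg

[CO3²⁻] = 0.0906 mmol/kg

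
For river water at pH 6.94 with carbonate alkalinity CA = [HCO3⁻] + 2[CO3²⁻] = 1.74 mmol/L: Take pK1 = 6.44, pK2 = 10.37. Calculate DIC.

CA = [HCO3⁻] + 2[CO3²⁻] = (α₁ + 2α₂)·DIC
At pH 6.94: [H⁺]/K1 = 10^-0.50 = 0.31623, K2/[H⁺] = 10^-3.43 = 0.00037154
α₁ = 1/(1 + 0.31623 + 0.00037154) = 1/1.3166 = 0.7595; α₂ = α₁·K2/[H⁺] = 0.0002822
α₁ + 2α₂ = 0.7601
DIC = CA / (α₁ + 2α₂) = 1.74 / 0.7601 = 2.29 mmol/L

DIC = 2.29 mmol/L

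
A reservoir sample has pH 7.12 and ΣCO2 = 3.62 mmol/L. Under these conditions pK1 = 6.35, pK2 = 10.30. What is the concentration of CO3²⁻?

[CO3²⁻] = 2.04 μmol/L

α₂ = 1 / (1 + [H⁺]/K2 + [H⁺]²/(K1K2)) = 1 / (1 + 10^+3.18 + 10^+2.41)
   = 1 / (1 + 1513.6 + 257.04) = 1/1771.6 = 0.0005645
[CO3²⁻] = α₂ × DIC = 0.0005645 × 3.62 = 0.00204 mmol/L = 2.04 μmol/L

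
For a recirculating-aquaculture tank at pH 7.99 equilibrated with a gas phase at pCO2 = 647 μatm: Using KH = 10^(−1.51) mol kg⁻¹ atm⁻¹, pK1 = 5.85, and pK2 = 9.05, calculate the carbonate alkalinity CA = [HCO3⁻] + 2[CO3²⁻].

CA = 3.24 mmol/kg

[CO2*] = KH · pCO2 = 10^(−1.51) × 647×10^-6 = 1.999×10^-5 mol/kg
α₀ = 1/(1 + K1/[H⁺] + K1K2/[H⁺]²) = 1/(1 + 10^+2.14 + 10^+1.08) = 0.006620
DIC = [CO2*]/α₀ = 1.999×10^-5 / 0.006620 = 3.020 mmol/kg
CA = (α₁ + 2α₂)·DIC = (0.9138 + 2×0.07959) × 3.020 = 3.24 mmol/kg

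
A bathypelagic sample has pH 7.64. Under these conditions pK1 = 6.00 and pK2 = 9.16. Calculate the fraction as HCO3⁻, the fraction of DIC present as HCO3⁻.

α₁ = 0.950

α₁ = 1 / (1 + [H⁺]/K1 + K2/[H⁺]) = 1 / (1 + 10^-1.64 + 10^-1.52)
   = 1 / (1 + 0.022909 + 0.030200) = 1/1.0531 = 0.9496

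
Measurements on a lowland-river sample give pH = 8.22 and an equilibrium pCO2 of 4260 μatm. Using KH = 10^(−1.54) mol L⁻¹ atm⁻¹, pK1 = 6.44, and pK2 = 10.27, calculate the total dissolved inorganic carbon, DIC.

[CO2*] = KH · pCO2 = 10^(−1.54) × 4260×10^-6 = 1.229×10^-4 mol/L
α₀ = 1/(1 + K1/[H⁺] + K1K2/[H⁺]²) = 1/(1 + 10^+1.78 + 10^-0.27) = 0.01618
DIC = [CO2*]/α₀ = 1.229×10^-4 / 0.01618 = 7.59 mmol/L

DIC = 7.59 mmol/L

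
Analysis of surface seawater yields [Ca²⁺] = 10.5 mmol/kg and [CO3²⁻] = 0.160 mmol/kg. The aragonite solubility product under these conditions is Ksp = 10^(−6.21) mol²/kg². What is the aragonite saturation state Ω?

Ksp = 10^(−6.21) = 6.166×10^-7
Ω = [Ca²⁺][CO3²⁻]/Ksp = (10.5×10^-3)(0.160×10^-3) / 6.166×10^-7 = 2.72

Ω = 2.72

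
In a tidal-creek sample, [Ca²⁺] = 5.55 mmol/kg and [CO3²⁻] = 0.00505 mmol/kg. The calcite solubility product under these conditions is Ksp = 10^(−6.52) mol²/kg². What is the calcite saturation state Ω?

Ksp = 10^(−6.52) = 3.020×10^-7
Ω = [Ca²⁺][CO3²⁻]/Ksp = (5.55×10^-3)(0.00505×10^-3) / 3.020×10^-7 = 0.0928

Ω = 0.0928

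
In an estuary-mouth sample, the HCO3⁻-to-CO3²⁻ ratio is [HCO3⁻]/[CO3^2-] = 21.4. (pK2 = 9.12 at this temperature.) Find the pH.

pH = 7.79

From K2 = [H⁺][CO3^2-]/[HCO3⁻]:  pH = pK2 − log₁₀([HCO3⁻]/[CO3^2-])
log₁₀(21.4) = +1.330
pH = 9.12 − (+1.330) = 7.79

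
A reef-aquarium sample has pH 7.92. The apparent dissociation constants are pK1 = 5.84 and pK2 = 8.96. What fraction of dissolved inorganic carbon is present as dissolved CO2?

α₀ = 1 / (1 + K1/[H⁺] + K1K2/[H⁺]²) = 1 / (1 + 10^+2.08 + 10^+1.04)
   = 1 / (1 + 120.23 + 10.965) = 1/132.19 = 0.007565

α₀ = 0.00756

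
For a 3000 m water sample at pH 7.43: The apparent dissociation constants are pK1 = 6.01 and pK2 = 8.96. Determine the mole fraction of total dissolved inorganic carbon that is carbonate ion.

α₂ = 1 / (1 + [H⁺]/K2 + [H⁺]²/(K1K2)) = 1 / (1 + 10^+1.53 + 10^+0.11)
   = 1 / (1 + 33.884 + 1.2882) = 1/36.173 = 0.02765

α₂ = 0.0276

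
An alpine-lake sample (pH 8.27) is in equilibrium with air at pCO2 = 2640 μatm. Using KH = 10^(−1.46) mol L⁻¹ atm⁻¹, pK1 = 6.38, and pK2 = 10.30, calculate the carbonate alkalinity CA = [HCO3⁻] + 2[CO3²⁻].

[CO2*] = KH · pCO2 = 10^(−1.46) × 2640×10^-6 = 9.154×10^-5 mol/L
α₀ = 1/(1 + K1/[H⁺] + K1K2/[H⁺]²) = 1/(1 + 10^+1.89 + 10^-0.14) = 0.01260
DIC = [CO2*]/α₀ = 9.154×10^-5 / 0.01260 = 7.264 mmol/L
CA = (α₁ + 2α₂)·DIC = (0.9783 + 2×0.009130) × 7.264 = 7.24 mmol/L

CA = 7.24 mmol/L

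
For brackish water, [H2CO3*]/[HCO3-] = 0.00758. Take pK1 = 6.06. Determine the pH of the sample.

pH = 8.18

From K1 = [H⁺][HCO3-]/[H2CO3*]:  pH = pK1 − log₁₀([H2CO3*]/[HCO3-])
log₁₀(0.00758) = -2.120
pH = 6.06 − (-2.120) = 8.18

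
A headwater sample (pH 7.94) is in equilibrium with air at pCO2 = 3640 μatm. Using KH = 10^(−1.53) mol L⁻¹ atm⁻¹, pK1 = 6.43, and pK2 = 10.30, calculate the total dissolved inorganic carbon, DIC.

DIC = 3.60 mmol/L

[CO2*] = KH · pCO2 = 10^(−1.53) × 3640×10^-6 = 1.074×10^-4 mol/L
α₀ = 1/(1 + K1/[H⁺] + K1K2/[H⁺]²) = 1/(1 + 10^+1.51 + 10^-0.85) = 0.02985
DIC = [CO2*]/α₀ = 1.074×10^-4 / 0.02985 = 3.60 mmol/L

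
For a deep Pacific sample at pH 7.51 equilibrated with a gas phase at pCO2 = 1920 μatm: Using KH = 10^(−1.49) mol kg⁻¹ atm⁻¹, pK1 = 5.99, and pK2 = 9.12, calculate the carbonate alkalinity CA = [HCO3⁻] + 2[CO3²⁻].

[CO2*] = KH · pCO2 = 10^(−1.49) × 1920×10^-6 = 6.213×10^-5 mol/kg
α₀ = 1/(1 + K1/[H⁺] + K1K2/[H⁺]²) = 1/(1 + 10^+1.52 + 10^-0.09) = 0.02863
DIC = [CO2*]/α₀ = 6.213×10^-5 / 0.02863 = 2.170 mmol/kg
CA = (α₁ + 2α₂)·DIC = (0.9481 + 2×0.02327) × 2.170 = 2.16 mmol/kg

CA = 2.16 mmol/kg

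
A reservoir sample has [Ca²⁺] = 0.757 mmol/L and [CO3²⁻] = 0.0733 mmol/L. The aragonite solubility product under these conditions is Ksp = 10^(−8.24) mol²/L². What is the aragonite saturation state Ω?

Ω = 9.64

Ksp = 10^(−8.24) = 5.754×10^-9
Ω = [Ca²⁺][CO3²⁻]/Ksp = (0.757×10^-3)(0.0733×10^-3) / 5.754×10^-9 = 9.64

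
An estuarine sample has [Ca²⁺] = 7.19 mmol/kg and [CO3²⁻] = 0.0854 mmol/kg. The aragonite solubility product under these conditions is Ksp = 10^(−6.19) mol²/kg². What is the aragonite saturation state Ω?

Ω = 0.951

Ksp = 10^(−6.19) = 6.457×10^-7
Ω = [Ca²⁺][CO3²⁻]/Ksp = (7.19×10^-3)(0.0854×10^-3) / 6.457×10^-7 = 0.951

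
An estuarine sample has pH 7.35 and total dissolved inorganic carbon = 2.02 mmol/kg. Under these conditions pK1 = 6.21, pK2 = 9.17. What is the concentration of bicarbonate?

[HCO3⁻] = 1.86 mmol/kg

α₁ = 1 / (1 + [H⁺]/K1 + K2/[H⁺]) = 1 / (1 + 10^-1.14 + 10^-1.82)
   = 1 / (1 + 0.072444 + 0.015136) = 1/1.0876 = 0.9195
[HCO3⁻] = α₁ × DIC = 0.9195 × 2.02 = 1.86 mmol/kg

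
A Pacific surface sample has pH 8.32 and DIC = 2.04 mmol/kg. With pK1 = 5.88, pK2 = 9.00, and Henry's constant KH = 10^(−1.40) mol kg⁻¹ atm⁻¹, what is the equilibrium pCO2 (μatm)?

pCO2 = 153 μatm

α₀ = 1 / (1 + K1/[H⁺] + K1K2/[H⁺]²) = 1 / (1 + 10^+2.44 + 10^+1.76)
   = 1 / (1 + 275.42 + 57.544) = 1/333.97 = 0.002994
[CO2*] = α₀ × DIC = 0.002994 × 2.04 = 0.006108 mmol/kg = 6.108 μmol/kg
pCO2 = [CO2*]/KH = 6.108×10^-6 / 3.981×10^-2 = 153 μatm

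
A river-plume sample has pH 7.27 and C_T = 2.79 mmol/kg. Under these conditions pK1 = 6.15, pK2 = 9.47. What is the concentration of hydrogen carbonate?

[HCO3⁻] = 2.58 mmol/kg

α₁ = 1 / (1 + [H⁺]/K1 + K2/[H⁺]) = 1 / (1 + 10^-1.12 + 10^-2.20)
   = 1 / (1 + 0.075858 + 0.0063096) = 1/1.0822 = 0.9241
[HCO3⁻] = α₁ × DIC = 0.9241 × 2.79 = 2.58 mmol/kg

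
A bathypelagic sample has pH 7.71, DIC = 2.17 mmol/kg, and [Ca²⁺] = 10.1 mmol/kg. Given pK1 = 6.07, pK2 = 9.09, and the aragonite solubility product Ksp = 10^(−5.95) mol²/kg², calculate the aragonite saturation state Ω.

α₂ = 1 / (1 + [H⁺]/K2 + [H⁺]²/(K1K2)) = 1 / (1 + 10^+1.38 + 10^-0.26)
   = 1 / (1 + 23.988 + 0.54954) = 1/25.538 = 0.03916
[CO3²⁻] = α₂ × DIC = 0.03916 × 2.17 = 0.08497 mmol/kg
Ksp = 10^(−5.95) = 1.122×10^-6
Ω = [Ca²⁺][CO3²⁻]/Ksp = (10.1×10^-3)(8.497×10^-5) / 1.122×10^-6 = 0.765

Ω = 0.765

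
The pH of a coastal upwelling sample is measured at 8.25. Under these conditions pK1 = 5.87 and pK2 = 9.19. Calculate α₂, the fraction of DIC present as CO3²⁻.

α₂ = 1 / (1 + [H⁺]/K2 + [H⁺]²/(K1K2)) = 1 / (1 + 10^+0.94 + 10^-1.44)
   = 1 / (1 + 8.7096 + 0.036308) = 1/9.7459 = 0.1026

α₂ = 0.103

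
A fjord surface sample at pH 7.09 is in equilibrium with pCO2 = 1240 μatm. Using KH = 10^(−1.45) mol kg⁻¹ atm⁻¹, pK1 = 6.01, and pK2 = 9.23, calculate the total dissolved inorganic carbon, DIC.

DIC = 0.577 mmol/kg

[CO2*] = KH · pCO2 = 10^(−1.45) × 1240×10^-6 = 4.400×10^-5 mol/kg
α₀ = 1/(1 + K1/[H⁺] + K1K2/[H⁺]²) = 1/(1 + 10^+1.08 + 10^-1.06) = 0.07628
DIC = [CO2*]/α₀ = 4.400×10^-5 / 0.07628 = 0.577 mmol/kg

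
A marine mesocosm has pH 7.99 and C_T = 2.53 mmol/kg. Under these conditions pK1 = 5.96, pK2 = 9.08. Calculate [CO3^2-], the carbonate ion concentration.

α₂ = 1 / (1 + [H⁺]/K2 + [H⁺]²/(K1K2)) = 1 / (1 + 10^+1.09 + 10^-0.94)
   = 1 / (1 + 12.303 + 0.11482) = 1/13.418 = 0.07453
[CO3²⁻] = α₂ × DIC = 0.07453 × 2.53 = 0.189 mmol/kg

[CO3²⁻] = 0.189 mmol/kg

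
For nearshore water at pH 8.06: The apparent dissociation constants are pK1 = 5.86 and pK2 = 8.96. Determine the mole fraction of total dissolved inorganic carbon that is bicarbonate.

α₁ = 0.883

α₁ = 1 / (1 + [H⁺]/K1 + K2/[H⁺]) = 1 / (1 + 10^-2.20 + 10^-0.90)
   = 1 / (1 + 0.0063096 + 0.12589) = 1/1.1322 = 0.8832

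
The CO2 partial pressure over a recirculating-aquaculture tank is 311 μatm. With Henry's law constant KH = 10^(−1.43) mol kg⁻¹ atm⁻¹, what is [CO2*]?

[CO2*] = 11.6 μmol/kg

KH = 10^(−1.43) = 3.715×10^-2 mol kg⁻¹ atm⁻¹
[CO2*] = KH · pCO2 = 3.715×10^-2 × 311×10^-6 atm = 1.16×10^-5 mol/kg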